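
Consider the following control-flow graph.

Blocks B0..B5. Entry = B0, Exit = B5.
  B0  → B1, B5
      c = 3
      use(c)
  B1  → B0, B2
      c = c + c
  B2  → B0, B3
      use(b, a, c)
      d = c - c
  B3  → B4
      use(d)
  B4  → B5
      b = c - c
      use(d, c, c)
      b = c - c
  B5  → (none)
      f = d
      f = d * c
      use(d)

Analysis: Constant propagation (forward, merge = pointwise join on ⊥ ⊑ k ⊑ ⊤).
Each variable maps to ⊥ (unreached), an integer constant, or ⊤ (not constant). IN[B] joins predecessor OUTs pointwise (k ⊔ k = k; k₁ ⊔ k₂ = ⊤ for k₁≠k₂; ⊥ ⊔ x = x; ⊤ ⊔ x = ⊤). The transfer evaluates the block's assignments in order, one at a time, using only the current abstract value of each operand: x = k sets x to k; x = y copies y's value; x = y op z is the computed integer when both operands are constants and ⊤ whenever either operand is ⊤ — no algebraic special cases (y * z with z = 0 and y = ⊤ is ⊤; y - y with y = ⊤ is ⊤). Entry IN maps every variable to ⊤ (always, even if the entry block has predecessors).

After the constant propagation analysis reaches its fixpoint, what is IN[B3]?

Per-block solution:
  B0:   IN=(all ⊤)   OUT={c:3; rest ⊤}
  B1:   IN={c:3; rest ⊤}   OUT={c:6; rest ⊤}
  B2:   IN={c:6; rest ⊤}   OUT={c:6, d:0; rest ⊤}
  B3:   IN={c:6, d:0; rest ⊤}   OUT={c:6, d:0; rest ⊤}
  B4:   IN={c:6, d:0; rest ⊤}   OUT={b:0, c:6, d:0; rest ⊤}
  B5:   IN=(all ⊤)   OUT=(all ⊤)

Merge at B3: IN[B3] = OUT[B2] = {a: ⊤, b: ⊤, c: 6, d: 0, e: ⊤, f: ⊤}

Answer: {a: ⊤, b: ⊤, c: 6, d: 0, e: ⊤, f: ⊤}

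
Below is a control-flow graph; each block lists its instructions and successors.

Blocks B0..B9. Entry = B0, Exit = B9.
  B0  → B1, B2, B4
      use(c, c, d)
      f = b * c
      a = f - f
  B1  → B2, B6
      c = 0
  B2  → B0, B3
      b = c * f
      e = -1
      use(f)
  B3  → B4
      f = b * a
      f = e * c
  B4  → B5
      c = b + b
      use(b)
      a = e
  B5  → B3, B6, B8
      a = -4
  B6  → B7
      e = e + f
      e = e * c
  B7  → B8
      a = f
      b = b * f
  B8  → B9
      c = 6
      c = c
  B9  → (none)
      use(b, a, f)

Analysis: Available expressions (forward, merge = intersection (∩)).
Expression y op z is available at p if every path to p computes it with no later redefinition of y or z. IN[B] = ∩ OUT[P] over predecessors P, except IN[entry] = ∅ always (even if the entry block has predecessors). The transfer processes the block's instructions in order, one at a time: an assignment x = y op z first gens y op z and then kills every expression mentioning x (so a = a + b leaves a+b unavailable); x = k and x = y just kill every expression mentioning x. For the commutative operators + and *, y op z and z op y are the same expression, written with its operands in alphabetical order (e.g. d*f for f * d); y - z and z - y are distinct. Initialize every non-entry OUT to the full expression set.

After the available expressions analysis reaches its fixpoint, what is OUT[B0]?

Answer: {b*c, f-f}

Working:
Fixpoint table:
  B0: | IN={} | OUT={b*c, f-f}
  B1: | IN={b*c, f-f} | OUT={f-f}
  B2: | IN={f-f} | OUT={c*f, f-f}
  B3: | IN={} | OUT={a*b, c*e}
  B4: | IN={} | OUT={b+b}
  B5: | IN={b+b} | OUT={b+b}
  B6: | IN={} | OUT={}
  B7: | IN={} | OUT={}
  B8: | IN={} | OUT={}
  B9: | IN={} | OUT={}

Merge at B0 (entry node, so the boundary value {} is joined with the incoming edge(s)): IN[B0] = {} ∩ OUT[B2] = {}
Applying B0's transfer function to that IN value gives OUT[B0] (row B0 above).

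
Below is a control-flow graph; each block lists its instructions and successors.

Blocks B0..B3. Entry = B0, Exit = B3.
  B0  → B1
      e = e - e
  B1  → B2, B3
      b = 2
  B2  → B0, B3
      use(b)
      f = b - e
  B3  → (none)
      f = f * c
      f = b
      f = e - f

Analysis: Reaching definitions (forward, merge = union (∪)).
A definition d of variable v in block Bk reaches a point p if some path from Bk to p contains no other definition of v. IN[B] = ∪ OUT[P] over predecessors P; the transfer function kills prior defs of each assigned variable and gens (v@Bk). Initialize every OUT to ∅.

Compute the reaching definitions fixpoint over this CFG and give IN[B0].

Answer: {b@B1, e@B0, f@B2}

Trace:
Fixpoint table:
  B0:  IN={b@B1, e@B0, f@B2}  OUT={b@B1, e@B0, f@B2}
  B1:  IN={b@B1, e@B0, f@B2}  OUT={b@B1, e@B0, f@B2}
  B2:  IN={b@B1, e@B0, f@B2}  OUT={b@B1, e@B0, f@B2}
  B3:  IN={b@B1, e@B0, f@B2}  OUT={b@B1, e@B0, f@B3}

Merge at B0 (entry node, so the boundary value {} is joined with the incoming edge(s)): IN[B0] = {} ⊔ OUT[B2] = {b@B1, e@B0, f@B2}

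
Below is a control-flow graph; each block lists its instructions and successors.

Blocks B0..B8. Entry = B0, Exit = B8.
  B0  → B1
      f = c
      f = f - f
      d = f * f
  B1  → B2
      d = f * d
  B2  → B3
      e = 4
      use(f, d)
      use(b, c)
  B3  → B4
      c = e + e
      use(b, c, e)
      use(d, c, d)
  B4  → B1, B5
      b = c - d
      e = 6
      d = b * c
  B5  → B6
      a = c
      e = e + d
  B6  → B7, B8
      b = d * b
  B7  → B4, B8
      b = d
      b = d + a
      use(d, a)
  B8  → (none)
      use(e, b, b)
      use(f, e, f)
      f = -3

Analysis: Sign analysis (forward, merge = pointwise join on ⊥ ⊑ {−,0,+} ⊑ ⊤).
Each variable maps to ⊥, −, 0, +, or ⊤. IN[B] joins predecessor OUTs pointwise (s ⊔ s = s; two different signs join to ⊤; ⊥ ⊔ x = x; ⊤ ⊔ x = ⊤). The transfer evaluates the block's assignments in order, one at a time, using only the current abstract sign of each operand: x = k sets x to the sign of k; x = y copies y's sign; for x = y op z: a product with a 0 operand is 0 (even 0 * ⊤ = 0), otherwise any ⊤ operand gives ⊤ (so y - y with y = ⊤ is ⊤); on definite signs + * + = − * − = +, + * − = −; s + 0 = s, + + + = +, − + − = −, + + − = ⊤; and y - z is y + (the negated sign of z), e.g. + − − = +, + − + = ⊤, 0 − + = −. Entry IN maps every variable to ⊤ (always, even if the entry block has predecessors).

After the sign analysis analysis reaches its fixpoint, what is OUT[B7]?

Converged values:
  B0:  IN=(all ⊤)  OUT=(all ⊤)
  B1:  IN=(all ⊤)  OUT=(all ⊤)
  B2:  IN=(all ⊤)  OUT={e:+; rest ⊤}
  B3:  IN={e:+; rest ⊤}  OUT={c:+, e:+; rest ⊤}
  B4:  IN={c:+; rest ⊤}  OUT={c:+, e:+; rest ⊤}
  B5:  IN={c:+, e:+; rest ⊤}  OUT={a:+, c:+; rest ⊤}
  B6:  IN={a:+, c:+; rest ⊤}  OUT={a:+, c:+; rest ⊤}
  B7:  IN={a:+, c:+; rest ⊤}  OUT={a:+, c:+; rest ⊤}
  B8:  IN={a:+, c:+; rest ⊤}  OUT={a:+, c:+, f:-; rest ⊤}

Merge at B7: IN[B7] = OUT[B6] = {a: +, b: ⊤, c: +, d: ⊤, e: ⊤, f: ⊤}
Applying B7's transfer function to that IN value gives OUT[B7] (row B7 above).

Answer: {a: +, b: ⊤, c: +, d: ⊤, e: ⊤, f: ⊤}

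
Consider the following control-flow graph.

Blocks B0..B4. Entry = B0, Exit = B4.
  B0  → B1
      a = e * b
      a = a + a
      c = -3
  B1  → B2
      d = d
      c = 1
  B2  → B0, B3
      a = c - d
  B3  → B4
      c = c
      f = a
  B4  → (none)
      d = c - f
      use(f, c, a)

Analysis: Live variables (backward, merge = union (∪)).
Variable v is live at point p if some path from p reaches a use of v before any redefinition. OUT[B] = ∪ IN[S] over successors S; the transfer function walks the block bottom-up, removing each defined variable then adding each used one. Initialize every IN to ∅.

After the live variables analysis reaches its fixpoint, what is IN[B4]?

Answer: {a, c, f}

Trace:
Per-block solution:
  B0:   IN={b, d, e}   OUT={b, d, e}
  B1:   IN={b, d, e}   OUT={b, c, d, e}
  B2:   IN={b, c, d, e}   OUT={a, b, c, d, e}
  B3:   IN={a, c}   OUT={a, c, f}
  B4:   IN={a, c, f}   OUT={}

B4 is the boundary node: OUT[B4] = {}
Applying B4's transfer function to that OUT value gives IN[B4] (row B4 above).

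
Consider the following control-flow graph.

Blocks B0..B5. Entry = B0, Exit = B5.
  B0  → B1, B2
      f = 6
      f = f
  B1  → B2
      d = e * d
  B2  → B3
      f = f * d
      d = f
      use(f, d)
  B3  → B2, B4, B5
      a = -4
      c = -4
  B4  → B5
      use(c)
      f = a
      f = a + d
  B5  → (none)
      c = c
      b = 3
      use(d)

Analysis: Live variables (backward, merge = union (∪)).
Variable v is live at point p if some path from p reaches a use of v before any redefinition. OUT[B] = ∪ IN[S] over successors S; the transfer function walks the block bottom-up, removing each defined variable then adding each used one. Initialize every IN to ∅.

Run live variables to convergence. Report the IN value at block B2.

Answer: {d, f}

Trace:
Fixpoint table:
  B0: | IN={d, e} | OUT={d, e, f}
  B1: | IN={d, e, f} | OUT={d, f}
  B2: | IN={d, f} | OUT={d, f}
  B3: | IN={d, f} | OUT={a, c, d, f}
  B4: | IN={a, c, d} | OUT={c, d}
  B5: | IN={c, d} | OUT={}

Merge at B2: OUT[B2] = IN[B3] = {d, f}
Applying B2's transfer function to that OUT value gives IN[B2] (row B2 above).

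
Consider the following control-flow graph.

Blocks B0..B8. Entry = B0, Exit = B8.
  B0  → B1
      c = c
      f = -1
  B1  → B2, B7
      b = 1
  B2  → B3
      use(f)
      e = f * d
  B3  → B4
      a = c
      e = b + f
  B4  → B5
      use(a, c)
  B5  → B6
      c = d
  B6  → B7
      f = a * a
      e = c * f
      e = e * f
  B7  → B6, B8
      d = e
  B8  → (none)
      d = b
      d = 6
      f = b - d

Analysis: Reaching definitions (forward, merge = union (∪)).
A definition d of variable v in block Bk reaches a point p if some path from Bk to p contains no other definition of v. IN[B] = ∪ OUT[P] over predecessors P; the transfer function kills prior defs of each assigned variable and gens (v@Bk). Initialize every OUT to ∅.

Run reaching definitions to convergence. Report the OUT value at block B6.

Converged values:
  B0:  IN={}  OUT={c@B0, f@B0}
  B1:  IN={c@B0, f@B0}  OUT={b@B1, c@B0, f@B0}
  B2:  IN={b@B1, c@B0, f@B0}  OUT={b@B1, c@B0, e@B2, f@B0}
  B3:  IN={b@B1, c@B0, e@B2, f@B0}  OUT={a@B3, b@B1, c@B0, e@B3, f@B0}
  B4:  IN={a@B3, b@B1, c@B0, e@B3, f@B0}  OUT={a@B3, b@B1, c@B0, e@B3, f@B0}
  B5:  IN={a@B3, b@B1, c@B0, e@B3, f@B0}  OUT={a@B3, b@B1, c@B5, e@B3, f@B0}
  B6:  IN={a@B3, b@B1, c@B0, c@B5, d@B7, e@B3, e@B6, f@B0, f@B6}  OUT={a@B3, b@B1, c@B0, c@B5, d@B7, e@B6, f@B6}
  B7:  IN={a@B3, b@B1, c@B0, c@B5, d@B7, e@B6, f@B0, f@B6}  OUT={a@B3, b@B1, c@B0, c@B5, d@B7, e@B6, f@B0, f@B6}
  B8:  IN={a@B3, b@B1, c@B0, c@B5, d@B7, e@B6, f@B0, f@B6}  OUT={a@B3, b@B1, c@B0, c@B5, d@B8, e@B6, f@B8}

Merge at B6: IN[B6] = OUT[B5] ⊔ OUT[B7] = {a@B3, b@B1, c@B0, c@B5, d@B7, e@B3, e@B6, f@B0, f@B6}
Applying B6's transfer function to that IN value gives OUT[B6] (row B6 above).

Answer: {a@B3, b@B1, c@B0, c@B5, d@B7, e@B6, f@B6}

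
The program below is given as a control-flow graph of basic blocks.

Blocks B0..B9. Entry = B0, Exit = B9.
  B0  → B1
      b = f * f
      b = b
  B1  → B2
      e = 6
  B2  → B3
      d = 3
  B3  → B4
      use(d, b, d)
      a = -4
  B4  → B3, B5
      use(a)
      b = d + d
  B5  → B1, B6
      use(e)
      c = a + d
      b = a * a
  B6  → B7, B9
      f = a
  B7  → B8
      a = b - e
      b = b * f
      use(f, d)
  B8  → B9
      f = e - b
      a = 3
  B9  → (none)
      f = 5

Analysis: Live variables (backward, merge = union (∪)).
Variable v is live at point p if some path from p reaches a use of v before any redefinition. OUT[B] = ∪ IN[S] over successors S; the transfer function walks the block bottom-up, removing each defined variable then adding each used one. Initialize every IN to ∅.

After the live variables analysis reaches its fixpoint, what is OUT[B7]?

Fixpoint table:
  B0:   IN={f}   OUT={b}
  B1:   IN={b}   OUT={b, e}
  B2:   IN={b, e}   OUT={b, d, e}
  B3:   IN={b, d, e}   OUT={a, d, e}
  B4:   IN={a, d, e}   OUT={a, b, d, e}
  B5:   IN={a, d, e}   OUT={a, b, d, e}
  B6:   IN={a, b, d, e}   OUT={b, d, e, f}
  B7:   IN={b, d, e, f}   OUT={b, e}
  B8:   IN={b, e}   OUT={}
  B9:   IN={}   OUT={}

Merge at B7: OUT[B7] = IN[B8] = {b, e}

Answer: {b, e}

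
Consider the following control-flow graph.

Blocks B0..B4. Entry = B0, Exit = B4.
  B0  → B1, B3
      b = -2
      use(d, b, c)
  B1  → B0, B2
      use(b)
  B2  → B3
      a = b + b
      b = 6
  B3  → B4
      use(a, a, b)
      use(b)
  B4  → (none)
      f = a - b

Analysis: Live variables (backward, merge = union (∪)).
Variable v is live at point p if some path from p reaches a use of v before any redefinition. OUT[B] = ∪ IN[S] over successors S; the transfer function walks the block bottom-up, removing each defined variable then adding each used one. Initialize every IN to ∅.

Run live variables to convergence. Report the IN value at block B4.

Converged values:
  B0:  IN={a, c, d}  OUT={a, b, c, d}
  B1:  IN={a, b, c, d}  OUT={a, b, c, d}
  B2:  IN={b}  OUT={a, b}
  B3:  IN={a, b}  OUT={a, b}
  B4:  IN={a, b}  OUT={}

B4 is the boundary node: OUT[B4] = {}
Applying B4's transfer function to that OUT value gives IN[B4] (row B4 above).

Answer: {a, b}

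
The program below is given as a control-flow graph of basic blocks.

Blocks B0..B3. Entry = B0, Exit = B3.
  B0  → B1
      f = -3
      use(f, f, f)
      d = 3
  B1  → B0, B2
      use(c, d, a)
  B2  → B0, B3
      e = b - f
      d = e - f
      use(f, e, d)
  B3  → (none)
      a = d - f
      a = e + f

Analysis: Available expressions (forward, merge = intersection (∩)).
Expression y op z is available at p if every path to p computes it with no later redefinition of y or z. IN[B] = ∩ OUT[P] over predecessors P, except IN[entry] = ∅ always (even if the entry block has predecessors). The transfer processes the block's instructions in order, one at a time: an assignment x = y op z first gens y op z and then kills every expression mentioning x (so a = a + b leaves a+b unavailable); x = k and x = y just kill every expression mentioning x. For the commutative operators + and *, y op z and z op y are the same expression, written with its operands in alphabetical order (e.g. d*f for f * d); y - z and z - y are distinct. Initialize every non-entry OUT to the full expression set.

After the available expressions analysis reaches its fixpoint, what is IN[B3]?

Per-block solution:
  B0:  IN={}  OUT={}
  B1:  IN={}  OUT={}
  B2:  IN={}  OUT={b-f, e-f}
  B3:  IN={b-f, e-f}  OUT={b-f, d-f, e+f, e-f}

Merge at B3: IN[B3] = OUT[B2] = {b-f, e-f}

Answer: {b-f, e-f}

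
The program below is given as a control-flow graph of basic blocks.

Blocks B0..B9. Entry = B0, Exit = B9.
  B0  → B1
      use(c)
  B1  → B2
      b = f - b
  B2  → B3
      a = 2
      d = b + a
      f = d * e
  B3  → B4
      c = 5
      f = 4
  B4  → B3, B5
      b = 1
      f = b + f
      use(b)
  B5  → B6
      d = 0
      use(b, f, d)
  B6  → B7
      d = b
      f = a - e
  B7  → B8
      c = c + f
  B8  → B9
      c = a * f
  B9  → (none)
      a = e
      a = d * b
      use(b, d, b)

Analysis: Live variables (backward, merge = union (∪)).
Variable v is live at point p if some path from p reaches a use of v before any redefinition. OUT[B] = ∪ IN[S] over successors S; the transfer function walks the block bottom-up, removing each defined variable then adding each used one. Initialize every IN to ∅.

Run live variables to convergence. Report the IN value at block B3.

Fixpoint table:
  B0: | IN={b, c, e, f} | OUT={b, e, f}
  B1: | IN={b, e, f} | OUT={b, e}
  B2: | IN={b, e} | OUT={a, e}
  B3: | IN={a, e} | OUT={a, c, e, f}
  B4: | IN={a, c, e, f} | OUT={a, b, c, e, f}
  B5: | IN={a, b, c, e, f} | OUT={a, b, c, e}
  B6: | IN={a, b, c, e} | OUT={a, b, c, d, e, f}
  B7: | IN={a, b, c, d, e, f} | OUT={a, b, d, e, f}
  B8: | IN={a, b, d, e, f} | OUT={b, d, e}
  B9: | IN={b, d, e} | OUT={}

Merge at B3: OUT[B3] = IN[B4] = {a, c, e, f}
Applying B3's transfer function to that OUT value gives IN[B3] (row B3 above).

Answer: {a, e}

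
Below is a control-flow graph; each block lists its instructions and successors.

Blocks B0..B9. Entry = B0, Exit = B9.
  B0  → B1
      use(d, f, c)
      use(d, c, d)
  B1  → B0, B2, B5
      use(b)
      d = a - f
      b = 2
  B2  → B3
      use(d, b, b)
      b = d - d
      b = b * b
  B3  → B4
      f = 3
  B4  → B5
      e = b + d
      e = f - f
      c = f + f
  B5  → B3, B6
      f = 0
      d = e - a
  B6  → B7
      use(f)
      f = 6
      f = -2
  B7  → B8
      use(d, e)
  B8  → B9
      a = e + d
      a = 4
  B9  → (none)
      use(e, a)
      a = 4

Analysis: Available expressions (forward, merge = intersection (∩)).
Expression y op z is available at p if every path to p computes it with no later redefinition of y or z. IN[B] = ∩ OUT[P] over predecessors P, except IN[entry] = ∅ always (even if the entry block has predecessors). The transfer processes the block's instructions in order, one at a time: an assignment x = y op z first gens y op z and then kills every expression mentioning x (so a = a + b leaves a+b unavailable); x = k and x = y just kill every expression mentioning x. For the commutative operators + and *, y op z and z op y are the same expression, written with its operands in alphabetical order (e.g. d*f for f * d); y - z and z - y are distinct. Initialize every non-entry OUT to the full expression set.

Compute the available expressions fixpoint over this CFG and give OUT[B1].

Answer: {a-f}

Derivation:
Fixpoint table:
  B0:  IN={}  OUT={}
  B1:  IN={}  OUT={a-f}
  B2:  IN={a-f}  OUT={a-f, d-d}
  B3:  IN={}  OUT={}
  B4:  IN={}  OUT={b+d, f+f, f-f}
  B5:  IN={}  OUT={e-a}
  B6:  IN={e-a}  OUT={e-a}
  B7:  IN={e-a}  OUT={e-a}
  B8:  IN={e-a}  OUT={d+e}
  B9:  IN={d+e}  OUT={d+e}

Merge at B1: IN[B1] = OUT[B0] = {}
Applying B1's transfer function to that IN value gives OUT[B1] (row B1 above).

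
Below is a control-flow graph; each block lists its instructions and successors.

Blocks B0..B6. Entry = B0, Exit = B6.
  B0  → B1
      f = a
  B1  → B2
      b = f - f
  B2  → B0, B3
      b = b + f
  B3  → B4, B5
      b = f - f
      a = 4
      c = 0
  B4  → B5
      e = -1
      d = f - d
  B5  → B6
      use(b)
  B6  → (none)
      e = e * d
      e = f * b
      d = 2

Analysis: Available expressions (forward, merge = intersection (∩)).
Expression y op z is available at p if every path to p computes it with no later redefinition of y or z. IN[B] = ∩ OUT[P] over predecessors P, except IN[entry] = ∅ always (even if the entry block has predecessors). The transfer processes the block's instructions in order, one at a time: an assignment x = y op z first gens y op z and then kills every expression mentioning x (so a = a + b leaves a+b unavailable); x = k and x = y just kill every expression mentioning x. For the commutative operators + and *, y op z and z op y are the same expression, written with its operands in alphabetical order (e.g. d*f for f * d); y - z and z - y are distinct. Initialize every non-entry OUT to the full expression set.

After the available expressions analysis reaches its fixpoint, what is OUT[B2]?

Fixpoint table:
  B0: | IN={} | OUT={}
  B1: | IN={} | OUT={f-f}
  B2: | IN={f-f} | OUT={f-f}
  B3: | IN={f-f} | OUT={f-f}
  B4: | IN={f-f} | OUT={f-f}
  B5: | IN={f-f} | OUT={f-f}
  B6: | IN={f-f} | OUT={b*f, f-f}

Merge at B2: IN[B2] = OUT[B1] = {f-f}
Applying B2's transfer function to that IN value gives OUT[B2] (row B2 above).

Answer: {f-f}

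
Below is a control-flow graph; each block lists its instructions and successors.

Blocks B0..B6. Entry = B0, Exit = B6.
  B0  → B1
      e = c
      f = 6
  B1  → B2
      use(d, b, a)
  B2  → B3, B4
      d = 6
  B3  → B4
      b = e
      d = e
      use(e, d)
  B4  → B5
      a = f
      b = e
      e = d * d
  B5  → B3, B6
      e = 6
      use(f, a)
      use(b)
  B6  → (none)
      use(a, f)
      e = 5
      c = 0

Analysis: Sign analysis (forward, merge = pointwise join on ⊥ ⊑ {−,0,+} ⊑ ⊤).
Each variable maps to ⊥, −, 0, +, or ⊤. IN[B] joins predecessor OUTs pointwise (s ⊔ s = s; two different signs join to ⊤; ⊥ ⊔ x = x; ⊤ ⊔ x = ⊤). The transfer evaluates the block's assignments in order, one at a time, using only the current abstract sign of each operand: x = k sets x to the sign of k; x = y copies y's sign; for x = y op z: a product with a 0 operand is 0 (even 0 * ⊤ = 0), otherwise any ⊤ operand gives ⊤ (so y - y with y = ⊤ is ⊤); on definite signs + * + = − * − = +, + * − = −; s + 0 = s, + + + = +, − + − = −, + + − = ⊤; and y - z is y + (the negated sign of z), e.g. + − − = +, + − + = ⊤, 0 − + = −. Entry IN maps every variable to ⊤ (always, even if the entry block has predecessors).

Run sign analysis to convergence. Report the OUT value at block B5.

Fixpoint table:
  B0:   IN=(all ⊤)   OUT={f:+; rest ⊤}
  B1:   IN={f:+; rest ⊤}   OUT={f:+; rest ⊤}
  B2:   IN={f:+; rest ⊤}   OUT={d:+, f:+; rest ⊤}
  B3:   IN={f:+; rest ⊤}   OUT={f:+; rest ⊤}
  B4:   IN={f:+; rest ⊤}   OUT={a:+, f:+; rest ⊤}
  B5:   IN={a:+, f:+; rest ⊤}   OUT={a:+, e:+, f:+; rest ⊤}
  B6:   IN={a:+, e:+, f:+; rest ⊤}   OUT={a:+, c:0, e:+, f:+; rest ⊤}

Merge at B5: IN[B5] = OUT[B4] = {a: +, b: ⊤, c: ⊤, d: ⊤, e: ⊤, f: +}
Applying B5's transfer function to that IN value gives OUT[B5] (row B5 above).

Answer: {a: +, b: ⊤, c: ⊤, d: ⊤, e: +, f: +}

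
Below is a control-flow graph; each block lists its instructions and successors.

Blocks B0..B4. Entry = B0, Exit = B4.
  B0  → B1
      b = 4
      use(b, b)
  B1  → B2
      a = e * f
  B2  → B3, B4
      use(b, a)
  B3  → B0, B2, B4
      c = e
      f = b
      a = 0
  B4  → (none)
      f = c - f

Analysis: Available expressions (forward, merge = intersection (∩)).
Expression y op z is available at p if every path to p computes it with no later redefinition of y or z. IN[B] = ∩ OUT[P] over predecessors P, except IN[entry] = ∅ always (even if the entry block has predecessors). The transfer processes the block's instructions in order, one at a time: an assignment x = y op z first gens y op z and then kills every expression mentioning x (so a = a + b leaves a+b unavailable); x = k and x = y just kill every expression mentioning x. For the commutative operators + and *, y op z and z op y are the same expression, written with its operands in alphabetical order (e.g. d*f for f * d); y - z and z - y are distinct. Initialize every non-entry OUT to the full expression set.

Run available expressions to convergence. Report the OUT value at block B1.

Per-block solution:
  B0:  IN={}  OUT={}
  B1:  IN={}  OUT={e*f}
  B2:  IN={}  OUT={}
  B3:  IN={}  OUT={}
  B4:  IN={}  OUT={}

Merge at B1: IN[B1] = OUT[B0] = {}
Applying B1's transfer function to that IN value gives OUT[B1] (row B1 above).

Answer: {e*f}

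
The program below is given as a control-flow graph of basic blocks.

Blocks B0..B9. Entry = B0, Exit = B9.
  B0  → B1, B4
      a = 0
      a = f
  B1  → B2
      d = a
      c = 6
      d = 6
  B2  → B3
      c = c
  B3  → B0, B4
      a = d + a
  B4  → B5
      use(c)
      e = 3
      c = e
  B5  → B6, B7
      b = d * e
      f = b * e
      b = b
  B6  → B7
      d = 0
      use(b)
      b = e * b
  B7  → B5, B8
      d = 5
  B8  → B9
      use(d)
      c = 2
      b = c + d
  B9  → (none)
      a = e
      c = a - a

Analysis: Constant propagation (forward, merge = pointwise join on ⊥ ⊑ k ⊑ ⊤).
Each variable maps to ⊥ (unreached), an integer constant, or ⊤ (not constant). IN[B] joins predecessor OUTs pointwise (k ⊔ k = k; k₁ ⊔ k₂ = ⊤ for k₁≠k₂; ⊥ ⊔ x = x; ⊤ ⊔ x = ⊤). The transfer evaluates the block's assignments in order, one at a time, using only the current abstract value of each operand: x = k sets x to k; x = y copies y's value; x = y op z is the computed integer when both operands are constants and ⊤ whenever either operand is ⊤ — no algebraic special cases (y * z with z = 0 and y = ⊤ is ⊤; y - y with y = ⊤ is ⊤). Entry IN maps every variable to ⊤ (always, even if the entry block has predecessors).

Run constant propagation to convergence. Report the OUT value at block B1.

Answer: {a: ⊤, b: ⊤, c: 6, d: 6, e: ⊤, f: ⊤}

Trace:
Converged values:
  B0: | IN=(all ⊤) | OUT=(all ⊤)
  B1: | IN=(all ⊤) | OUT={c:6, d:6; rest ⊤}
  B2: | IN={c:6, d:6; rest ⊤} | OUT={c:6, d:6; rest ⊤}
  B3: | IN={c:6, d:6; rest ⊤} | OUT={c:6, d:6; rest ⊤}
  B4: | IN=(all ⊤) | OUT={c:3, e:3; rest ⊤}
  B5: | IN={c:3, e:3; rest ⊤} | OUT={c:3, e:3; rest ⊤}
  B6: | IN={c:3, e:3; rest ⊤} | OUT={c:3, d:0, e:3; rest ⊤}
  B7: | IN={c:3, e:3; rest ⊤} | OUT={c:3, d:5, e:3; rest ⊤}
  B8: | IN={c:3, d:5, e:3; rest ⊤} | OUT={b:7, c:2, d:5, e:3; rest ⊤}
  B9: | IN={b:7, c:2, d:5, e:3; rest ⊤} | OUT={a:3, b:7, c:0, d:5, e:3; rest ⊤}

Merge at B1: IN[B1] = OUT[B0] = {a: ⊤, b: ⊤, c: ⊤, d: ⊤, e: ⊤, f: ⊤}
Applying B1's transfer function to that IN value gives OUT[B1] (row B1 above).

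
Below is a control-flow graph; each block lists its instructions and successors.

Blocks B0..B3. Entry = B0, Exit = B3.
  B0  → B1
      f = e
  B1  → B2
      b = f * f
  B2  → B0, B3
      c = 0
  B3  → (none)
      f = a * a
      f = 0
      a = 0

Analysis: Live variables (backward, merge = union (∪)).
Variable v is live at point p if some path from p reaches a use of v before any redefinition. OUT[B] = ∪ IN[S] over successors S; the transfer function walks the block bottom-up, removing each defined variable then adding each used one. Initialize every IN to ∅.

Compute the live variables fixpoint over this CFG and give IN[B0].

Answer: {a, e}

Trace:
Per-block solution:
  B0:  IN={a, e}  OUT={a, e, f}
  B1:  IN={a, e, f}  OUT={a, e}
  B2:  IN={a, e}  OUT={a, e}
  B3:  IN={a}  OUT={}

Merge at B0: OUT[B0] = IN[B1] = {a, e, f}
Applying B0's transfer function to that OUT value gives IN[B0] (row B0 above).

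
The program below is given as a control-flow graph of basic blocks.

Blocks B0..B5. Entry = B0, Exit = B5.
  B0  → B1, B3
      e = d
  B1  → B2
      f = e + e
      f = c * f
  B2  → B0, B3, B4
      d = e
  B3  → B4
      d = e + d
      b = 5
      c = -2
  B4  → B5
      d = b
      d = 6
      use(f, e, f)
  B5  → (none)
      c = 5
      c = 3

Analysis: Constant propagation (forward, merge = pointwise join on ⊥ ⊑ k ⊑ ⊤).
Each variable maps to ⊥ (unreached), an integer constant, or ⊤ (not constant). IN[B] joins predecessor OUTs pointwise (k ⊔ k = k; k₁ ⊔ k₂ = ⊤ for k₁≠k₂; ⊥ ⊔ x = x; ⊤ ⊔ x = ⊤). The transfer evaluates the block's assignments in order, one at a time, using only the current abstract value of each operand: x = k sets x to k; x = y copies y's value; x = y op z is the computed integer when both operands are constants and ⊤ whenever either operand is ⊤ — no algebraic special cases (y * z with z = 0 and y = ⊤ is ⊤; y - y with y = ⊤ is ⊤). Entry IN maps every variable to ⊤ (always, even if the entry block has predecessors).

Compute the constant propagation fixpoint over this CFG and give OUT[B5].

Answer: {a: ⊤, b: ⊤, c: 3, d: 6, e: ⊤, f: ⊤}

Derivation:
Fixpoint table:
  B0:  IN=(all ⊤)  OUT=(all ⊤)
  B1:  IN=(all ⊤)  OUT=(all ⊤)
  B2:  IN=(all ⊤)  OUT=(all ⊤)
  B3:  IN=(all ⊤)  OUT={b:5, c:-2; rest ⊤}
  B4:  IN=(all ⊤)  OUT={d:6; rest ⊤}
  B5:  IN={d:6; rest ⊤}  OUT={c:3, d:6; rest ⊤}

Merge at B5: IN[B5] = OUT[B4] = {a: ⊤, b: ⊤, c: ⊤, d: 6, e: ⊤, f: ⊤}
Applying B5's transfer function to that IN value gives OUT[B5] (row B5 above).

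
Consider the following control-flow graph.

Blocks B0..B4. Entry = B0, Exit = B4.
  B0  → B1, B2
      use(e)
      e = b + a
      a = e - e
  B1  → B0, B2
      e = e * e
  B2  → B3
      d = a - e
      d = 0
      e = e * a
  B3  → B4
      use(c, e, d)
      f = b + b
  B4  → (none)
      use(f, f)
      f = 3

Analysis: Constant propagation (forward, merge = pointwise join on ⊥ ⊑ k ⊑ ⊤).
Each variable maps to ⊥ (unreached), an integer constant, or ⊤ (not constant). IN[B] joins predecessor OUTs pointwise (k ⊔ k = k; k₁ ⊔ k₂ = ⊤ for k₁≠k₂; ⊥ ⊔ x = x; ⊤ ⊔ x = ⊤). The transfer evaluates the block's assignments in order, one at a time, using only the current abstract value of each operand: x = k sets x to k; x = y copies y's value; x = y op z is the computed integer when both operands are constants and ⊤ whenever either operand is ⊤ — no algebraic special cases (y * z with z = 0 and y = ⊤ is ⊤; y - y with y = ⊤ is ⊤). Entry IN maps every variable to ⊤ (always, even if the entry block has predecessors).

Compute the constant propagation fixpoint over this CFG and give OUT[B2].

Per-block solution:
  B0:  IN=(all ⊤)  OUT=(all ⊤)
  B1:  IN=(all ⊤)  OUT=(all ⊤)
  B2:  IN=(all ⊤)  OUT={d:0; rest ⊤}
  B3:  IN={d:0; rest ⊤}  OUT={d:0; rest ⊤}
  B4:  IN={d:0; rest ⊤}  OUT={d:0, f:3; rest ⊤}

Merge at B2: IN[B2] = OUT[B0] ⊔ OUT[B1] = {a: ⊤, b: ⊤, c: ⊤, d: ⊤, e: ⊤, f: ⊤}
Applying B2's transfer function to that IN value gives OUT[B2] (row B2 above).

Answer: {a: ⊤, b: ⊤, c: ⊤, d: 0, e: ⊤, f: ⊤}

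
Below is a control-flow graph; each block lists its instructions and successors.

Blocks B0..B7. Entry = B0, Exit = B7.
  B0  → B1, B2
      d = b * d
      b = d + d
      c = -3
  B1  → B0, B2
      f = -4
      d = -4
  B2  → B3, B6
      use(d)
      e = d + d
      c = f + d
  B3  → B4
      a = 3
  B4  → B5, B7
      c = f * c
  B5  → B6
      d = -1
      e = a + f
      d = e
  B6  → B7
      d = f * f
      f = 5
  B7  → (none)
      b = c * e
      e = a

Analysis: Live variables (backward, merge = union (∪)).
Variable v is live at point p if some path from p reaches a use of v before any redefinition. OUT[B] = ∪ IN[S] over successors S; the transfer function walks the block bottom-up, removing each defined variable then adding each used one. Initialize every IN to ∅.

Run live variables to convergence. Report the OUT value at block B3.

Converged values:
  B0:   IN={a, b, d, f}   OUT={a, b, d, f}
  B1:   IN={a, b}   OUT={a, b, d, f}
  B2:   IN={a, d, f}   OUT={a, c, e, f}
  B3:   IN={c, e, f}   OUT={a, c, e, f}
  B4:   IN={a, c, e, f}   OUT={a, c, e, f}
  B5:   IN={a, c, f}   OUT={a, c, e, f}
  B6:   IN={a, c, e, f}   OUT={a, c, e}
  B7:   IN={a, c, e}   OUT={}

Merge at B3: OUT[B3] = IN[B4] = {a, c, e, f}

Answer: {a, c, e, f}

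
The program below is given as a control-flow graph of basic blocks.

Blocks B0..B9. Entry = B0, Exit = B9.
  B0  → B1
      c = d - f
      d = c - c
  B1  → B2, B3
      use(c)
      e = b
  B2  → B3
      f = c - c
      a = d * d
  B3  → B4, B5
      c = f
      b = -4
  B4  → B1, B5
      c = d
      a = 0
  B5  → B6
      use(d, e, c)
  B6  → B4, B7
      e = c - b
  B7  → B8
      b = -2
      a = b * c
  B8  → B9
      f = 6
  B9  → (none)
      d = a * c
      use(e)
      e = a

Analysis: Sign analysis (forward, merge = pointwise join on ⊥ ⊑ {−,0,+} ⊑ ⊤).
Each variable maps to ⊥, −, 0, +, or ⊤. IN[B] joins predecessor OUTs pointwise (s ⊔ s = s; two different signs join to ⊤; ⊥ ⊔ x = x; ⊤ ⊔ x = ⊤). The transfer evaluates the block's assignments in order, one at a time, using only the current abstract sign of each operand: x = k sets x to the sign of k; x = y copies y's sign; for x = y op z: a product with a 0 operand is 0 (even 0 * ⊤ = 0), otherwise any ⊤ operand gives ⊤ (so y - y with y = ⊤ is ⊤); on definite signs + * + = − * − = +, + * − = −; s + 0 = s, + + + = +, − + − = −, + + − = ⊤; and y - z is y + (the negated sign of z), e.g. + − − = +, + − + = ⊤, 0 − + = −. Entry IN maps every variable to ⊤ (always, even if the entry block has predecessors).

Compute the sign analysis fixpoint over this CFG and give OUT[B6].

Answer: {a: ⊤, b: -, c: ⊤, d: ⊤, e: ⊤, f: ⊤}

Trace:
Converged values:
  B0:   IN=(all ⊤)   OUT=(all ⊤)
  B1:   IN=(all ⊤)   OUT=(all ⊤)
  B2:   IN=(all ⊤)   OUT=(all ⊤)
  B3:   IN=(all ⊤)   OUT={b:-; rest ⊤}
  B4:   IN={b:-; rest ⊤}   OUT={a:0, b:-; rest ⊤}
  B5:   IN={b:-; rest ⊤}   OUT={b:-; rest ⊤}
  B6:   IN={b:-; rest ⊤}   OUT={b:-; rest ⊤}
  B7:   IN={b:-; rest ⊤}   OUT={b:-; rest ⊤}
  B8:   IN={b:-; rest ⊤}   OUT={b:-, f:+; rest ⊤}
  B9:   IN={b:-, f:+; rest ⊤}   OUT={b:-, f:+; rest ⊤}

Merge at B6: IN[B6] = OUT[B5] = {a: ⊤, b: -, c: ⊤, d: ⊤, e: ⊤, f: ⊤}
Applying B6's transfer function to that IN value gives OUT[B6] (row B6 above).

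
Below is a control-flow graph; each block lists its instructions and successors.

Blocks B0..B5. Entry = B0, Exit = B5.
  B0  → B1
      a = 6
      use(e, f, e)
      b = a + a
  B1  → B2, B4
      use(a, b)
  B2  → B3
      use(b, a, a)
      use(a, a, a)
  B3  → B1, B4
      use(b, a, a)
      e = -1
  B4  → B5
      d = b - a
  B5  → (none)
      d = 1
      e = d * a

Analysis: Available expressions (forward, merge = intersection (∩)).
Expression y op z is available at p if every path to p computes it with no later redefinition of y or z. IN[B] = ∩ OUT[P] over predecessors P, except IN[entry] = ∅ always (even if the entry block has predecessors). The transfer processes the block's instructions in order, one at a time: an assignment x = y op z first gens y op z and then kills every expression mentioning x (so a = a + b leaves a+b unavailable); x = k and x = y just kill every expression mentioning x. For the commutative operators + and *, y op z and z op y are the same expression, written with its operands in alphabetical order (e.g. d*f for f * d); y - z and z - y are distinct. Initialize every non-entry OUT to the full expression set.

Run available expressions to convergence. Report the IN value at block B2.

Fixpoint table:
  B0: | IN={} | OUT={a+a}
  B1: | IN={a+a} | OUT={a+a}
  B2: | IN={a+a} | OUT={a+a}
  B3: | IN={a+a} | OUT={a+a}
  B4: | IN={a+a} | OUT={a+a, b-a}
  B5: | IN={a+a, b-a} | OUT={a*d, a+a, b-a}

Merge at B2: IN[B2] = OUT[B1] = {a+a}

Answer: {a+a}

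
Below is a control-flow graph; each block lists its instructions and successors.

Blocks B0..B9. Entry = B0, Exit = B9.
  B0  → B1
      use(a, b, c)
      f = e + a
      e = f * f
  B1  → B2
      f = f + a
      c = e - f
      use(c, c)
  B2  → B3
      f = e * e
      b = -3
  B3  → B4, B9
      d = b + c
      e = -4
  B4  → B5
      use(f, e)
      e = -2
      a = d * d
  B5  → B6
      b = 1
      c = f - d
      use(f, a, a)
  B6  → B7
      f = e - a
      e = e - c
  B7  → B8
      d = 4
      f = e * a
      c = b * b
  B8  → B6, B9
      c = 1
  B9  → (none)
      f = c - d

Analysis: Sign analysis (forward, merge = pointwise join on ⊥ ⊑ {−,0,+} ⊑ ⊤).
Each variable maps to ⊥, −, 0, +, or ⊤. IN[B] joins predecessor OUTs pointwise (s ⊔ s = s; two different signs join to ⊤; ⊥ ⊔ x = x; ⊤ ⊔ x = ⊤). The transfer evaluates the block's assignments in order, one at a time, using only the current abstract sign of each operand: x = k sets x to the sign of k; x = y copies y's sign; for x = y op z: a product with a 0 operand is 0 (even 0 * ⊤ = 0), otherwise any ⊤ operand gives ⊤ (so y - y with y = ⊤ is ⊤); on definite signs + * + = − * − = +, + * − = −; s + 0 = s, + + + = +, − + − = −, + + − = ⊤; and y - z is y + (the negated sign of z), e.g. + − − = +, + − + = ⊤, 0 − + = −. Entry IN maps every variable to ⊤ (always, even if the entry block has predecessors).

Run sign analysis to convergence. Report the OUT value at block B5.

Answer: {a: ⊤, b: +, c: ⊤, d: ⊤, e: -, f: ⊤}

Derivation:
Converged values:
  B0:  IN=(all ⊤)  OUT=(all ⊤)
  B1:  IN=(all ⊤)  OUT=(all ⊤)
  B2:  IN=(all ⊤)  OUT={b:-; rest ⊤}
  B3:  IN={b:-; rest ⊤}  OUT={b:-, e:-; rest ⊤}
  B4:  IN={b:-, e:-; rest ⊤}  OUT={b:-, e:-; rest ⊤}
  B5:  IN={b:-, e:-; rest ⊤}  OUT={b:+, e:-; rest ⊤}
  B6:  IN={b:+; rest ⊤}  OUT={b:+; rest ⊤}
  B7:  IN={b:+; rest ⊤}  OUT={b:+, c:+, d:+; rest ⊤}
  B8:  IN={b:+, c:+, d:+; rest ⊤}  OUT={b:+, c:+, d:+; rest ⊤}
  B9:  IN=(all ⊤)  OUT=(all ⊤)

Merge at B5: IN[B5] = OUT[B4] = {a: ⊤, b: -, c: ⊤, d: ⊤, e: -, f: ⊤}
Applying B5's transfer function to that IN value gives OUT[B5] (row B5 above).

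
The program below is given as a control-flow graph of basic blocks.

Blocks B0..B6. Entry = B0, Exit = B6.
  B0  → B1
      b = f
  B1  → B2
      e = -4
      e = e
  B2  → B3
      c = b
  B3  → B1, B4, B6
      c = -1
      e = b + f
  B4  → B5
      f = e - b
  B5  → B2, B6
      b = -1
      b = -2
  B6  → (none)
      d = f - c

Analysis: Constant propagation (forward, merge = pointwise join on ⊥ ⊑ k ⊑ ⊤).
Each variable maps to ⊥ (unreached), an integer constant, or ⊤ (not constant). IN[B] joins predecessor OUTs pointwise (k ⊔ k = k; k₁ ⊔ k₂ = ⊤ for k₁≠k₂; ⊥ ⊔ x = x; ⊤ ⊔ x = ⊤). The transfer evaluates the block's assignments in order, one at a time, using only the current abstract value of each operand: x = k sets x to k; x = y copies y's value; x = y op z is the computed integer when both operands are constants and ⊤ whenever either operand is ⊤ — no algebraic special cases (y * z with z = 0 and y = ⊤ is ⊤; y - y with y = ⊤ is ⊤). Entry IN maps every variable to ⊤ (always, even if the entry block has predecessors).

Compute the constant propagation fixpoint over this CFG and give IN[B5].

Converged values:
  B0:  IN=(all ⊤)  OUT=(all ⊤)
  B1:  IN=(all ⊤)  OUT={e:-4; rest ⊤}
  B2:  IN=(all ⊤)  OUT=(all ⊤)
  B3:  IN=(all ⊤)  OUT={c:-1; rest ⊤}
  B4:  IN={c:-1; rest ⊤}  OUT={c:-1; rest ⊤}
  B5:  IN={c:-1; rest ⊤}  OUT={b:-2, c:-1; rest ⊤}
  B6:  IN={c:-1; rest ⊤}  OUT={c:-1; rest ⊤}

Merge at B5: IN[B5] = OUT[B4] = {a: ⊤, b: ⊤, c: -1, d: ⊤, e: ⊤, f: ⊤}

Answer: {a: ⊤, b: ⊤, c: -1, d: ⊤, e: ⊤, f: ⊤}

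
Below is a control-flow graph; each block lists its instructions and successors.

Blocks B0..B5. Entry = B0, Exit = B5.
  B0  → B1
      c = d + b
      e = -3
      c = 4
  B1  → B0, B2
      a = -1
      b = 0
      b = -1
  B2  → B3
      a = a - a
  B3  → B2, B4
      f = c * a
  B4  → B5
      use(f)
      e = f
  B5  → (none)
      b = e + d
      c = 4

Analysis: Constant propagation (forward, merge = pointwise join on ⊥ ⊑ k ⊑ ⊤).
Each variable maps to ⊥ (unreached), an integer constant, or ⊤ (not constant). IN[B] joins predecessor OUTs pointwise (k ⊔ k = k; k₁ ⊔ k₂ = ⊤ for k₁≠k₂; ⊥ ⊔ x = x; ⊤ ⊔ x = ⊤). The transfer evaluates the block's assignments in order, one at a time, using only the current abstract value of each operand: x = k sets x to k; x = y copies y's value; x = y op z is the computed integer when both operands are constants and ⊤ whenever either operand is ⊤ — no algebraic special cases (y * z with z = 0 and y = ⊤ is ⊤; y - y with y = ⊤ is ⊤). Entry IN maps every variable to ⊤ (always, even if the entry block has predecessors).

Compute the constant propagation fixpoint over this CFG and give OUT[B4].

Per-block solution:
  B0:  IN=(all ⊤)  OUT={c:4, e:-3; rest ⊤}
  B1:  IN={c:4, e:-3; rest ⊤}  OUT={a:-1, b:-1, c:4, e:-3; rest ⊤}
  B2:  IN={b:-1, c:4, e:-3; rest ⊤}  OUT={b:-1, c:4, e:-3; rest ⊤}
  B3:  IN={b:-1, c:4, e:-3; rest ⊤}  OUT={b:-1, c:4, e:-3; rest ⊤}
  B4:  IN={b:-1, c:4, e:-3; rest ⊤}  OUT={b:-1, c:4; rest ⊤}
  B5:  IN={b:-1, c:4; rest ⊤}  OUT={c:4; rest ⊤}

Merge at B4: IN[B4] = OUT[B3] = {a: ⊤, b: -1, c: 4, d: ⊤, e: -3, f: ⊤}
Applying B4's transfer function to that IN value gives OUT[B4] (row B4 above).

Answer: {a: ⊤, b: -1, c: 4, d: ⊤, e: ⊤, f: ⊤}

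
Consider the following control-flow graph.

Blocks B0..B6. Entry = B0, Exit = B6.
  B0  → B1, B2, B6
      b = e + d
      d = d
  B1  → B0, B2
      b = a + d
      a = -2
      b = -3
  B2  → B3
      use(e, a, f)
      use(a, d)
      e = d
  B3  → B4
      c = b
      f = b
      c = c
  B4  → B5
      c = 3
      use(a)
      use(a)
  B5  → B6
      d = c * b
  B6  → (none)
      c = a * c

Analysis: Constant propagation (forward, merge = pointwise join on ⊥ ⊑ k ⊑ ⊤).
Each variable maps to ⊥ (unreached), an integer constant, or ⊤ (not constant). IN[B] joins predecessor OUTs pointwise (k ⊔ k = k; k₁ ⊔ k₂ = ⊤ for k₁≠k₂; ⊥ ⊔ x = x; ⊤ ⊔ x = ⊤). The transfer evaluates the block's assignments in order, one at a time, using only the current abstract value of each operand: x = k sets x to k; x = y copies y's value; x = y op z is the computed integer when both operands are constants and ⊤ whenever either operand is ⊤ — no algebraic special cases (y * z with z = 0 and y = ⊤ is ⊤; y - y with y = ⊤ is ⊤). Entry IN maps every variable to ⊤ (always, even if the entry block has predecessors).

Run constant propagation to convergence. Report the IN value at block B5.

Answer: {a: ⊤, b: ⊤, c: 3, d: ⊤, e: ⊤, f: ⊤}

Working:
Per-block solution:
  B0: | IN=(all ⊤) | OUT=(all ⊤)
  B1: | IN=(all ⊤) | OUT={a:-2, b:-3; rest ⊤}
  B2: | IN=(all ⊤) | OUT=(all ⊤)
  B3: | IN=(all ⊤) | OUT=(all ⊤)
  B4: | IN=(all ⊤) | OUT={c:3; rest ⊤}
  B5: | IN={c:3; rest ⊤} | OUT={c:3; rest ⊤}
  B6: | IN=(all ⊤) | OUT=(all ⊤)

Merge at B5: IN[B5] = OUT[B4] = {a: ⊤, b: ⊤, c: 3, d: ⊤, e: ⊤, f: ⊤}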